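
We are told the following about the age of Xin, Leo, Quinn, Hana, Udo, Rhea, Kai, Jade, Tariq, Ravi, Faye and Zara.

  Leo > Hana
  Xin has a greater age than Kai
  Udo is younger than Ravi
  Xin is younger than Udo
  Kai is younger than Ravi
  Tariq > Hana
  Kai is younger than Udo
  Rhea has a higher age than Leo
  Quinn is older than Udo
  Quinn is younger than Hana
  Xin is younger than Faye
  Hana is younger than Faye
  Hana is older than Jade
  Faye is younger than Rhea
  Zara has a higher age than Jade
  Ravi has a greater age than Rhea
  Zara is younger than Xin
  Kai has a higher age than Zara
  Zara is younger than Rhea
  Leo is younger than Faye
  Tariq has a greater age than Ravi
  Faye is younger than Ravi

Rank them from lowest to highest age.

Jade < Zara < Kai < Xin < Udo < Quinn < Hana < Leo < Faye < Rhea < Ravi < Tariq

Each adjacent pair is fixed by a given relation: Jade < Zara; Zara < Kai; Kai < Xin; Xin < Udo; Udo < Quinn; Quinn < Hana; Hana < Leo; Leo < Faye; Faye < Rhea; Rhea < Ravi; Ravi < Tariq. Chaining them end to end gives the full order.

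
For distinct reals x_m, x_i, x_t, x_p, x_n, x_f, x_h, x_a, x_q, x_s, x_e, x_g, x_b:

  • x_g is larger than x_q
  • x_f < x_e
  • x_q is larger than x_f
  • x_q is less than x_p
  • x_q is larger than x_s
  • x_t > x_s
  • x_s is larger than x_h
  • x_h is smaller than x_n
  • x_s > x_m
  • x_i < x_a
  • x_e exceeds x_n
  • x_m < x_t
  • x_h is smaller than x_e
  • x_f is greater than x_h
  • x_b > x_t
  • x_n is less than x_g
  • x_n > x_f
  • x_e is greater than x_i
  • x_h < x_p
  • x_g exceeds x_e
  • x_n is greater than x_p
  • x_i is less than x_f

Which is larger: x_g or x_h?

x_g

Link the given pairs in sequence: x_h < x_f; x_f < x_q; x_q < x_p; x_p < x_n; x_n < x_e; x_e < x_g.
Together: x_h < x_f < x_q < x_p < x_n < x_e < x_g.
So x_h < x_g; x_g is the larger of the two.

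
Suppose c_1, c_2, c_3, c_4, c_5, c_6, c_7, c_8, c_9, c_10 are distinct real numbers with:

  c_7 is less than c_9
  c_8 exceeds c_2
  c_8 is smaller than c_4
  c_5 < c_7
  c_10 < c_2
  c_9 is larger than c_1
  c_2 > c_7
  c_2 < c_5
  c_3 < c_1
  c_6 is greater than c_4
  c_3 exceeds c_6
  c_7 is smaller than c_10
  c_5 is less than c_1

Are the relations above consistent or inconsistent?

Chaining the given relations yields c_5 < c_7 < c_10 < c_2, so c_5 < c_2. But one relation states c_2 < c_5. These cannot both hold.

inconsistent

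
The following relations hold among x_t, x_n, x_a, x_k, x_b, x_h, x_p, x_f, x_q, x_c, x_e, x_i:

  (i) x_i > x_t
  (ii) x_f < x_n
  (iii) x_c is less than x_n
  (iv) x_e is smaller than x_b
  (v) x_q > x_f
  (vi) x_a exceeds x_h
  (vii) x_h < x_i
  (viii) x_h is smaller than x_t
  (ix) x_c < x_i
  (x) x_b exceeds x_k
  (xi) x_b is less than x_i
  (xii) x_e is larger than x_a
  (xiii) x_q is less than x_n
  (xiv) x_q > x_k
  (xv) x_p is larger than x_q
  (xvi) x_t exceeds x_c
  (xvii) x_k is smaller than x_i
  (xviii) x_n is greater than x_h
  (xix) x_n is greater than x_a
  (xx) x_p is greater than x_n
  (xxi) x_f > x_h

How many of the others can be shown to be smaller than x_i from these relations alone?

7

Directly below x_i: x_h, x_c, x_k, x_t, x_b.
One step further: x_e (6 so far).
One step further: x_a (7 so far).
No other element is forced below x_i by the given relations, so the count is 7.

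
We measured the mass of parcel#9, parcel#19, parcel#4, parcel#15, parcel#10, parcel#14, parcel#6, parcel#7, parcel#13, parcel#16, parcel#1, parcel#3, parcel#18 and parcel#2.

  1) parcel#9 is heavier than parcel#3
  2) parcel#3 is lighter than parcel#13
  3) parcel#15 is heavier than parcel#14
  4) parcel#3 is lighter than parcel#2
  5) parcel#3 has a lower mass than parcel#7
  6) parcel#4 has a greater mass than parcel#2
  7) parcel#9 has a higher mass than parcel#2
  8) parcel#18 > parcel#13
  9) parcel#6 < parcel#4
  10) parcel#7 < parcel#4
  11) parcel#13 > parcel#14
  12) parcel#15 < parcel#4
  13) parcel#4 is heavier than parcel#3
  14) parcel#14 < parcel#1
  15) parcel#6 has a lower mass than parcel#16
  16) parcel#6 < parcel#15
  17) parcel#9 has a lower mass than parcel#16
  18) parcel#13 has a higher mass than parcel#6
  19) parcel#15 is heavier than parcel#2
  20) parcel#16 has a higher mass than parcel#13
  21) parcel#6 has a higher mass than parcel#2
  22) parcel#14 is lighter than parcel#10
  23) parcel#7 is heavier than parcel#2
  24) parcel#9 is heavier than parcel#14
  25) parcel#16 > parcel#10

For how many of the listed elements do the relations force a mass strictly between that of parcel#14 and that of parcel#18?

1

Chaining upward from parcel#14 reaches: parcel#1, parcel#15, parcel#9, parcel#13, parcel#10, parcel#16, parcel#4.
Chaining downward from parcel#18 reaches: parcel#3, parcel#2, parcel#6, parcel#13.
Strictly between parcel#14 and parcel#18 are those in both lists: parcel#13 — 1 element.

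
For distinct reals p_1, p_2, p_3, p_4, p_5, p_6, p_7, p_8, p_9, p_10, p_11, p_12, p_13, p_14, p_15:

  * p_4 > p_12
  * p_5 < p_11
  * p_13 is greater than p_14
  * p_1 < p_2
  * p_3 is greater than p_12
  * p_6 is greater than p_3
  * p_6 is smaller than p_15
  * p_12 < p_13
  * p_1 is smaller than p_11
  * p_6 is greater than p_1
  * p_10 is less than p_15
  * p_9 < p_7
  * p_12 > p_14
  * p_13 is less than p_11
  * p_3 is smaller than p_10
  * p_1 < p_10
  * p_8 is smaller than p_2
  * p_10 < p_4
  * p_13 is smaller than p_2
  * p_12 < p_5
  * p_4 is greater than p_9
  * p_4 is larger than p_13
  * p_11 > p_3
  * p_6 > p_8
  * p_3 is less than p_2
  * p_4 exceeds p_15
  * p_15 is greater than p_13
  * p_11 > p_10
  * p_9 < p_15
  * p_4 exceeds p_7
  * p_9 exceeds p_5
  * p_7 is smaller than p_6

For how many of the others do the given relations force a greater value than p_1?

6

From p_1 the given relations immediately reach p_10, p_6, p_2, p_11.
From those, p_15, p_4 — 6 in total.
No other element is forced above p_1 by the given relations, so the count is 6.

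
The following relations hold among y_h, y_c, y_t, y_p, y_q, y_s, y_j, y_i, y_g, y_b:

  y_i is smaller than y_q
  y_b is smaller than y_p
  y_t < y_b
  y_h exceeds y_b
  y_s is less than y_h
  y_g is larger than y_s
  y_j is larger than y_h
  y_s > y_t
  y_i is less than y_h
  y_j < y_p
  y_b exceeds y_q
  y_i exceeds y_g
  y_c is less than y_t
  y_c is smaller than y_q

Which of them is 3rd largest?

y_h

Chaining the given pairs: y_c < y_t < y_s < y_g < y_i < y_q < y_b < y_h < y_j < y_p.
Counting 3 from the largest end gives y_h.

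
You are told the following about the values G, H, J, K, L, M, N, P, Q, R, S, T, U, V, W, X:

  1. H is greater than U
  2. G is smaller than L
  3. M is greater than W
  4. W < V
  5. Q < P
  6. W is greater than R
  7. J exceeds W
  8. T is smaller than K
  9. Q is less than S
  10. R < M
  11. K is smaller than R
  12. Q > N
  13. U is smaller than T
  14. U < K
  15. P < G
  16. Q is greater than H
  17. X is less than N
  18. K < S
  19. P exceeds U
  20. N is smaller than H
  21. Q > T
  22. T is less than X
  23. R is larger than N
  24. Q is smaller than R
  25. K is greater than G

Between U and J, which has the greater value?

Chaining the given relations: U < T < X < N < H < Q < P < G < K < R < W < J.
So U < J; J is the larger of the two.

J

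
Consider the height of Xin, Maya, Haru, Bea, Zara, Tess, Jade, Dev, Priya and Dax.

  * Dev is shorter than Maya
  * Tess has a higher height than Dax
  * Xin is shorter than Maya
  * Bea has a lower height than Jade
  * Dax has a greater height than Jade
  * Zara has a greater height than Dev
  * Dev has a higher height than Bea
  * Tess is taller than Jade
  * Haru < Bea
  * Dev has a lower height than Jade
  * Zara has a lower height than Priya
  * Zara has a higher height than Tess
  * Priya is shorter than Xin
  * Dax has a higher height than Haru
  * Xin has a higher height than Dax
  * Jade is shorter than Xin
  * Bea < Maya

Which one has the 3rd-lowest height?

Dev

Chaining the given pairs: Haru < Bea < Dev < Jade < Dax < Tess < Zara < Priya < Xin < Maya.
The 3rd smallest is Dev.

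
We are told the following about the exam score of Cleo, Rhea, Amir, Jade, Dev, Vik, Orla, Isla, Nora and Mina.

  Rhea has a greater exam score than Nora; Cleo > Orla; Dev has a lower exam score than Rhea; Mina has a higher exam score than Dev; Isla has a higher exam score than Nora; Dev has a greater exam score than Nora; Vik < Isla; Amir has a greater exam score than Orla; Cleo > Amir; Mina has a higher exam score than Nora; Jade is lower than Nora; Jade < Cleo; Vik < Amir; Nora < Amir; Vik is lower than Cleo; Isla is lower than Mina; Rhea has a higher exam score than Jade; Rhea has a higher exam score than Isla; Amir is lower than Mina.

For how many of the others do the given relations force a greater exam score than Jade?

7

From Jade the given relations immediately reach Nora, Cleo, Rhea.
From those, Amir, Dev, Isla, Mina — 7 in total.
No other element is forced above Jade by the given relations, so the count is 7.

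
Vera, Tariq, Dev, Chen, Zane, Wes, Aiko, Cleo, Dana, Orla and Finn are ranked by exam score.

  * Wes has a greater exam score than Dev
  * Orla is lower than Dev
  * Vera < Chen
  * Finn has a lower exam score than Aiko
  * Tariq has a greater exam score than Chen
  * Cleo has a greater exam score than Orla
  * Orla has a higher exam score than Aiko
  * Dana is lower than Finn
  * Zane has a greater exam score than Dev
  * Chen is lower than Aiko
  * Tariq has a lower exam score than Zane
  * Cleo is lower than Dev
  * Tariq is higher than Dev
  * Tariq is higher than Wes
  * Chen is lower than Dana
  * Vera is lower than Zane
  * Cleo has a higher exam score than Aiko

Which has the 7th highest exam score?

Piecing the relations together gives one ordering: Vera < Chen < Dana < Finn < Aiko < Orla < Cleo < Dev < Wes < Tariq < Zane.
The 7th largest is Aiko.

Aiko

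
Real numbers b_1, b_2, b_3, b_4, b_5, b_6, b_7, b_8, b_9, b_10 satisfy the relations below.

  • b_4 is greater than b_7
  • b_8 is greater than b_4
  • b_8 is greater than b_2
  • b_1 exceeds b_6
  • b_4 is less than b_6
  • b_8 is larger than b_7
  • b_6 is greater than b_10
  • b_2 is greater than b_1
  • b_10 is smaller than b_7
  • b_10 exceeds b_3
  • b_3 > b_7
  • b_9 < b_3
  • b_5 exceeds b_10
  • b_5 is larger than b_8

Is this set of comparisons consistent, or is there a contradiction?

Chaining the given relations yields b_3 < b_10 < b_7, so b_3 < b_7. But one relation states b_7 < b_3. These cannot both hold.

inconsistent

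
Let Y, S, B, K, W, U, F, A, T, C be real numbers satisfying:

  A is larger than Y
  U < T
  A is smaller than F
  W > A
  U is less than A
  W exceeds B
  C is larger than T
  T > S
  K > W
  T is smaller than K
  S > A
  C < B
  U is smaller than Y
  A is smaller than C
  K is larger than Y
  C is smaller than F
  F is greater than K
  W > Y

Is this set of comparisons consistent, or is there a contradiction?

consistent

The single ordering U < Y < A < S < T < C < B < W < K < F satisfies every listed relation, so no contradiction arises.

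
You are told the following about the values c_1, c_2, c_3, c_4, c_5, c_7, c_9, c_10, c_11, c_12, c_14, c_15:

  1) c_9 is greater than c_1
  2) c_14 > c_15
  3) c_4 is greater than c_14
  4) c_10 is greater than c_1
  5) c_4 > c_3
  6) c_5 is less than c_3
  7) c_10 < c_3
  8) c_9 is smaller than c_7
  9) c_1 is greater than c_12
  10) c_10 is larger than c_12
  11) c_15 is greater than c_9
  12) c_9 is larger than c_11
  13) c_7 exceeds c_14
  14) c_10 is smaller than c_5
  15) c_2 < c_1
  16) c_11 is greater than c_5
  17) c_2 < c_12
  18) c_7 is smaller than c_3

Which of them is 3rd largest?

The consecutive relations fix a unique order: c_2 < c_12 < c_1 < c_10 < c_5 < c_11 < c_9 < c_15 < c_14 < c_7 < c_3 < c_4.
Counting 3 from the largest end gives c_7.

c_7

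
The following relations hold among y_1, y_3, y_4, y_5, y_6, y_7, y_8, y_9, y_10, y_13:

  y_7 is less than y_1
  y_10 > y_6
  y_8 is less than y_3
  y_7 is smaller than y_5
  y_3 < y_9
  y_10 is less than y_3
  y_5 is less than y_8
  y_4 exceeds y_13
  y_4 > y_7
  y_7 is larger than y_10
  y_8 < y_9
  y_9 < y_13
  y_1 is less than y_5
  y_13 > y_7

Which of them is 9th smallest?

y_13

Piecing the relations together gives one ordering: y_6 < y_10 < y_7 < y_1 < y_5 < y_8 < y_3 < y_9 < y_13 < y_4.
Counting 9 from the smallest end gives y_13.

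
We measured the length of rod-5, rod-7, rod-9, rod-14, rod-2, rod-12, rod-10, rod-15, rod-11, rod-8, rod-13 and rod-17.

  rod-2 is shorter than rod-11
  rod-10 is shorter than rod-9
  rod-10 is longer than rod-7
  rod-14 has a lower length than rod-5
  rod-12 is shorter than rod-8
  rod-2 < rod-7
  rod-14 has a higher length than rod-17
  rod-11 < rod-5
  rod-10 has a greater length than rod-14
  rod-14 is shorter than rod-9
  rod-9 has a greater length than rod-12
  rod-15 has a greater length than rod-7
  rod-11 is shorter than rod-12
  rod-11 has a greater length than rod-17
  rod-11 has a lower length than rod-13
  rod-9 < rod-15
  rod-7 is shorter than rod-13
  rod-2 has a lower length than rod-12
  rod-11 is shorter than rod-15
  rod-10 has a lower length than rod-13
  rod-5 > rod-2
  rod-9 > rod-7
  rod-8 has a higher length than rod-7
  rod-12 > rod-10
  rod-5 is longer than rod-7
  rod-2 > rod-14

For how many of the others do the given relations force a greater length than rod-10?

5

The elements the relations force above rod-10 are rod-13, rod-12, rod-8, rod-9, rod-15 — no chain reaches any other.
That is 5.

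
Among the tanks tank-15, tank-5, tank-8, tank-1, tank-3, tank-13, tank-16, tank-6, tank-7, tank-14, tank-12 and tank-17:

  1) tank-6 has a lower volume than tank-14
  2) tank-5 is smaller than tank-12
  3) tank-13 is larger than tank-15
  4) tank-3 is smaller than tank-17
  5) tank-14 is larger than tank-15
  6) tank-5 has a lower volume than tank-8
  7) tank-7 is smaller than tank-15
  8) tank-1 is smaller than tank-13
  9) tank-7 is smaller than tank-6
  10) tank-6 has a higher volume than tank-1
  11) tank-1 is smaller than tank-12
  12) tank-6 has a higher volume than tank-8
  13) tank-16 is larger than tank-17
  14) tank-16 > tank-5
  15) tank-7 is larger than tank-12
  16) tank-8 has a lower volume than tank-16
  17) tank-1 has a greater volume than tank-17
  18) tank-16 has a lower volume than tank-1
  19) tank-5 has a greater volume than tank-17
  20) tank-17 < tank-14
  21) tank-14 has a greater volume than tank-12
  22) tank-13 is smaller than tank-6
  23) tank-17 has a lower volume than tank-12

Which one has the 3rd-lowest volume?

Chaining the given pairs: tank-3 < tank-17 < tank-5 < tank-8 < tank-16 < tank-1 < tank-12 < tank-7 < tank-15 < tank-13 < tank-6 < tank-14.
The 3rd smallest is tank-5.

tank-5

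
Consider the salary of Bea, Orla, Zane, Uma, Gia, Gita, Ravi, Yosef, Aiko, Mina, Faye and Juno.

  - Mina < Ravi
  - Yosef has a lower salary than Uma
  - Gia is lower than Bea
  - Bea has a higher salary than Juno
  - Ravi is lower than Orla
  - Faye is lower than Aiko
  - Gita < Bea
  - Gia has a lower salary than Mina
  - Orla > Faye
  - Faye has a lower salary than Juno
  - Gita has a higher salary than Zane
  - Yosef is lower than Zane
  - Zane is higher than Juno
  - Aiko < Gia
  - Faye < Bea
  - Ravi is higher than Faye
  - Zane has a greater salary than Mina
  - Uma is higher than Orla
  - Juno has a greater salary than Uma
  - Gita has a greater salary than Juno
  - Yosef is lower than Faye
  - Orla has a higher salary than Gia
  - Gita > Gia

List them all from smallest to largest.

Yosef < Faye < Aiko < Gia < Mina < Ravi < Orla < Uma < Juno < Zane < Gita < Bea

Each adjacent pair is fixed by a given relation: Yosef < Faye; Faye < Aiko; Aiko < Gia; Gia < Mina; Mina < Ravi; Ravi < Orla; Orla < Uma; Uma < Juno; Juno < Zane; Zane < Gita; Gita < Bea. Chaining them end to end gives the full order.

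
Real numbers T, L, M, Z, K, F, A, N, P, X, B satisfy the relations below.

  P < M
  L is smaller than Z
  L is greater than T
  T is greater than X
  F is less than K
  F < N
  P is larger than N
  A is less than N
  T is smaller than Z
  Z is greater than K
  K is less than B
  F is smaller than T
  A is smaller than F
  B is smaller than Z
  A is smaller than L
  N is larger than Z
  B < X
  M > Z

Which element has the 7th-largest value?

X

Piecing the relations together gives one ordering: A < F < K < B < X < T < L < Z < N < P < M.
Counting 7 from the largest end gives X.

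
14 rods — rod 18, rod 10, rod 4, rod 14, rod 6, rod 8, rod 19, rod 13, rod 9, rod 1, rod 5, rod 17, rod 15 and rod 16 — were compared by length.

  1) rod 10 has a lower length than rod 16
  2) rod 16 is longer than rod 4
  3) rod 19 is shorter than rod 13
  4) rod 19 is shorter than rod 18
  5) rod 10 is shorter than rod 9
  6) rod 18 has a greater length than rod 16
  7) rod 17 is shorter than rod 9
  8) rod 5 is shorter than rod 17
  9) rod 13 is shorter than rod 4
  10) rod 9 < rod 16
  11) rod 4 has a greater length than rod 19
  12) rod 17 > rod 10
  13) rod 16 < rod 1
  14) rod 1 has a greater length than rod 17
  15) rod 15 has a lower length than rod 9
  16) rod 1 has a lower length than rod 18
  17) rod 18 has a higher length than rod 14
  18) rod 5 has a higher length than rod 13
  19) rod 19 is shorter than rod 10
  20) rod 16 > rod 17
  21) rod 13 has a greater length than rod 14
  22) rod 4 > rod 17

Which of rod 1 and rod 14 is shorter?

rod 14

Link the given pairs in sequence: rod 14 < rod 13; rod 13 < rod 5; rod 5 < rod 17; rod 17 < rod 9; rod 9 < rod 16; rod 16 < rod 1.
Chaining these gives rod 14 < rod 13 < rod 5 < rod 17 < rod 9 < rod 16 < rod 1.
So rod 14 < rod 1; rod 14 is the shorter of the two.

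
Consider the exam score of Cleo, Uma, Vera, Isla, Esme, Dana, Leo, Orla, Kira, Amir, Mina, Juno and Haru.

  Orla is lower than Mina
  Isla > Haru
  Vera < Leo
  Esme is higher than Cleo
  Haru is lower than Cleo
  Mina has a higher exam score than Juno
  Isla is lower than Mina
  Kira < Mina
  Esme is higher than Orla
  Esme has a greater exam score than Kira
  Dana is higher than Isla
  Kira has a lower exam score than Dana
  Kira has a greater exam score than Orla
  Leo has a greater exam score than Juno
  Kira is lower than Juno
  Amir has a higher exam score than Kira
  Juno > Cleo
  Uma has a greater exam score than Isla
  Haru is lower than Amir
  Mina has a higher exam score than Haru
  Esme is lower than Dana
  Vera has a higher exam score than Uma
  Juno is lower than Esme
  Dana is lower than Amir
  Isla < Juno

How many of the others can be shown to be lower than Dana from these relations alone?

7

From Dana the given relations immediately reach Isla, Kira, Esme.
From those, Haru, Orla, Cleo, Juno — 7 in total.
Nothing else is reachable below Dana; 7 in all.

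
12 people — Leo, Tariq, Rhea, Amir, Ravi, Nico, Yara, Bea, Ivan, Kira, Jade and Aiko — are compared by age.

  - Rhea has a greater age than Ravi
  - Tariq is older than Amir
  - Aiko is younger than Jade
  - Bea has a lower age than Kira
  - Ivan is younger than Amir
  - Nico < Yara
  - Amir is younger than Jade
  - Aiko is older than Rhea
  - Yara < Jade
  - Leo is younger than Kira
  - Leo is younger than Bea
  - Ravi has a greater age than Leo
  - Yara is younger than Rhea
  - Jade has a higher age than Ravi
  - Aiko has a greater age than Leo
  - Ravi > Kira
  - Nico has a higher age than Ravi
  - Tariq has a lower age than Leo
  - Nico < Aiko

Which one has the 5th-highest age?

Nico

The consecutive relations fix a unique order: Ivan < Amir < Tariq < Leo < Bea < Kira < Ravi < Nico < Yara < Rhea < Aiko < Jade.
The 5th largest is Nico.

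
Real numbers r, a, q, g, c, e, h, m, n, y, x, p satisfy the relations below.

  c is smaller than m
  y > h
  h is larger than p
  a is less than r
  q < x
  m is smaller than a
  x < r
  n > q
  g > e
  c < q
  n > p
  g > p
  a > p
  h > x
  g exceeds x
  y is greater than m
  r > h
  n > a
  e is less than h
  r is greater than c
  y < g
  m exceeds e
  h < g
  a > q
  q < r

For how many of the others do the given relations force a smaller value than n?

6

Directly below n: q, p, a.
One step further: c, m (5 so far).
One step further: e (6 so far).
Nothing else is reachable below n; 6 in all.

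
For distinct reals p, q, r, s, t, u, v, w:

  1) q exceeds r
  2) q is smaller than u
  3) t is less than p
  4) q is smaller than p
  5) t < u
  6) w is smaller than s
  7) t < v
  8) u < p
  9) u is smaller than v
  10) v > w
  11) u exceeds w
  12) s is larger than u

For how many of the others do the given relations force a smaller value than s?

5

From s the given relations immediately reach w, u.
From those, t, q — 4 in total.
From those, r — 5 in total.
Nothing else is reachable below s; 5 in all.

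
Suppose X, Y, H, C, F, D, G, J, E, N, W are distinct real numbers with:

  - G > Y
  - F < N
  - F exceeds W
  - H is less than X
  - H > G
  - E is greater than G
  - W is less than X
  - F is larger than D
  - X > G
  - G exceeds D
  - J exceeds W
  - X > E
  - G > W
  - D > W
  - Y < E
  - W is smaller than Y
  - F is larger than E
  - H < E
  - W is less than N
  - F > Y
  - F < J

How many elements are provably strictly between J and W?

6

The relations place W below J. An element lies strictly between them when it is forced above W and also forced below J.
Above W: {Y, D, G, H, E, F, X, N}. Below J: {Y, D, G, H, E, F}.
Intersection: {Y, D, G, H, E, F} — 6.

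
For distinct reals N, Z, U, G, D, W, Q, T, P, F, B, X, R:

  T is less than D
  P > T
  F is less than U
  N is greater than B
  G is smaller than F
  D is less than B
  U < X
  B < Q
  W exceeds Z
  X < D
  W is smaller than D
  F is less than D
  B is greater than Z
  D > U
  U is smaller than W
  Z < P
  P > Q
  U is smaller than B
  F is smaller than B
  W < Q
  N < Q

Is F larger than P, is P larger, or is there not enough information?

Chaining the given relations: F < U < X < D < B < N < Q < P.
So P is larger.

P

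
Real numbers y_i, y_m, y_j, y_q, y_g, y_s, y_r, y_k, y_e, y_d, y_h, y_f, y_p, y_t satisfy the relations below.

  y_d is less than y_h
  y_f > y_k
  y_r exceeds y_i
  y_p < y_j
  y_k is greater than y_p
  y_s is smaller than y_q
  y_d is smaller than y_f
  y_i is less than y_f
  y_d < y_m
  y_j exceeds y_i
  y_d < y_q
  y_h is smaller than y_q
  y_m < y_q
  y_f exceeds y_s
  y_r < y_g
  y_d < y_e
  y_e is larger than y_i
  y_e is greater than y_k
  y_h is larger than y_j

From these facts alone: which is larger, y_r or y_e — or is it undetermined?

undetermined

Following every chain through y_r: above y_r we get y_g; below y_r we get y_i.
y_e is not reached, and no chain runs the other way from y_e to y_r.
So the given relations leave the order of y_r and y_e undetermined.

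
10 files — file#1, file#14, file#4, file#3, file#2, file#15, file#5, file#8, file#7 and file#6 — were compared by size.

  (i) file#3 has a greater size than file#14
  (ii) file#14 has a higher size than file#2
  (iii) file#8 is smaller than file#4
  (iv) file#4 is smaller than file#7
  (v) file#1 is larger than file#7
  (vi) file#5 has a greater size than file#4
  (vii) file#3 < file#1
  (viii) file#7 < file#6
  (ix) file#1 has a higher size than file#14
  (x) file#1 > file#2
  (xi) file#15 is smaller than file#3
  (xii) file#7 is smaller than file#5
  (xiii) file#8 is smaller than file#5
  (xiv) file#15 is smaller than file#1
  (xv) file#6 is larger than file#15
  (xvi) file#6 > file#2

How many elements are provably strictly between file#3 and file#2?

1

The relations place file#2 below file#3. An element lies strictly between them when it is forced above file#2 and also forced below file#3.
Above file#2: {file#14, file#6, file#1}. Below file#3: {file#14, file#15}.
Intersection: {file#14} — 1.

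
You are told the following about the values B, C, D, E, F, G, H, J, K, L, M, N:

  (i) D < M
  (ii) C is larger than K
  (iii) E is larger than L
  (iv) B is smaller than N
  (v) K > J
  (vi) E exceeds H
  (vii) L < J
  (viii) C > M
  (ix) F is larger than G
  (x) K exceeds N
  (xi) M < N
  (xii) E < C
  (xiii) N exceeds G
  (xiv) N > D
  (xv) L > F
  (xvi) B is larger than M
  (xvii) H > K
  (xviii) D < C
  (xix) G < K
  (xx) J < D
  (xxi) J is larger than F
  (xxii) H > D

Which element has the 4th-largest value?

K

The consecutive relations fix a unique order: G < F < L < J < D < M < B < N < K < H < E < C.
The 4th largest is K.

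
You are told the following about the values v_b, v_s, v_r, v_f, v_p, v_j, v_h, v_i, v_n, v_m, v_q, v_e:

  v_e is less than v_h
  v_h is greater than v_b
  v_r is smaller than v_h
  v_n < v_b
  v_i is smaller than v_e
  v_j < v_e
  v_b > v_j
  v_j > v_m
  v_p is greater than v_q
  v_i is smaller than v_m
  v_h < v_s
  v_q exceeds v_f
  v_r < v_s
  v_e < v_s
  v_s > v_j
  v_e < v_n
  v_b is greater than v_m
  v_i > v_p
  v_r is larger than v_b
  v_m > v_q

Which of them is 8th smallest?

The consecutive relations fix a unique order: v_f < v_q < v_p < v_i < v_m < v_j < v_e < v_n < v_b < v_r < v_h < v_s.
Counting 8 from the smallest end gives v_n.

v_n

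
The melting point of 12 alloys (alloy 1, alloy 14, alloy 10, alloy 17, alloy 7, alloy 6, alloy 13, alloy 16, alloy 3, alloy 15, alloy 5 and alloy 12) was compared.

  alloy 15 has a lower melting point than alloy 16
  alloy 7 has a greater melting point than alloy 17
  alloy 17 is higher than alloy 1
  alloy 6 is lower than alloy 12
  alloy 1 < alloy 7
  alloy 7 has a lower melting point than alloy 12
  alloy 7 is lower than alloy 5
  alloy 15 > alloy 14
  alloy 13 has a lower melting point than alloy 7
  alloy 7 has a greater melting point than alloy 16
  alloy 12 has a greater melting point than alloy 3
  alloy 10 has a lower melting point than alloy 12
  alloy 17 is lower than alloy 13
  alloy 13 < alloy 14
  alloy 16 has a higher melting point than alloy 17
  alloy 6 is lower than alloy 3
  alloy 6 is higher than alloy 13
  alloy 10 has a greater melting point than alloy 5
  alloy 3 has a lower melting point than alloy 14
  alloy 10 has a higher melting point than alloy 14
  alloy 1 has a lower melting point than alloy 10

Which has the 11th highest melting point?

Chaining the given pairs: alloy 1 < alloy 17 < alloy 13 < alloy 6 < alloy 3 < alloy 14 < alloy 15 < alloy 16 < alloy 7 < alloy 5 < alloy 10 < alloy 12.
Counting 11 from the largest end gives alloy 17.

alloy 17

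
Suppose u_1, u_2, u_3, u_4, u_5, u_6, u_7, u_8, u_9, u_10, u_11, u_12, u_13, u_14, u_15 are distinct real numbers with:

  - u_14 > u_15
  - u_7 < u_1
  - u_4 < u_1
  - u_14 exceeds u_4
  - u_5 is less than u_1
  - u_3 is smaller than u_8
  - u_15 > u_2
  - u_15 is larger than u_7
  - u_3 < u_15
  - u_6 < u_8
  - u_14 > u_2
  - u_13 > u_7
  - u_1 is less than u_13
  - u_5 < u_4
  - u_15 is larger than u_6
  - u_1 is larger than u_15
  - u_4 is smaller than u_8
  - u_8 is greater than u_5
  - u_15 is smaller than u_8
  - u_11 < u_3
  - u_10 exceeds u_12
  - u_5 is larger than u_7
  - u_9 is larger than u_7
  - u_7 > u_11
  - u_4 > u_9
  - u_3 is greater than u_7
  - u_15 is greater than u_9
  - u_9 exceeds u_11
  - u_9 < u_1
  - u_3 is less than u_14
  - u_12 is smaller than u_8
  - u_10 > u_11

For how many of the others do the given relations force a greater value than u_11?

The elements the relations force above u_11 are u_7, u_5, u_9, u_3, u_10, u_15, u_4, u_1, u_14, u_13, u_8 — no chain reaches any other.
That is 11.

11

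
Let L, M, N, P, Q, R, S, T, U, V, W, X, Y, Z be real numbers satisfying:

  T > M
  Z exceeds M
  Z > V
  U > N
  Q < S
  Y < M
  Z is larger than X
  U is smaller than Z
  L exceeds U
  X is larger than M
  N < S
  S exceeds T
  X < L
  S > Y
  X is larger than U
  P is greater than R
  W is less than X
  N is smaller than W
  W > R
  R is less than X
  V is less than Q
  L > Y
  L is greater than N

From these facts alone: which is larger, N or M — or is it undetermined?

Following every chain through N: above N we get U, S, W, X, Z, L.
M is not reached, and no chain runs the other way from M to N.
So the given relations leave the order of N and M undetermined.

undetermined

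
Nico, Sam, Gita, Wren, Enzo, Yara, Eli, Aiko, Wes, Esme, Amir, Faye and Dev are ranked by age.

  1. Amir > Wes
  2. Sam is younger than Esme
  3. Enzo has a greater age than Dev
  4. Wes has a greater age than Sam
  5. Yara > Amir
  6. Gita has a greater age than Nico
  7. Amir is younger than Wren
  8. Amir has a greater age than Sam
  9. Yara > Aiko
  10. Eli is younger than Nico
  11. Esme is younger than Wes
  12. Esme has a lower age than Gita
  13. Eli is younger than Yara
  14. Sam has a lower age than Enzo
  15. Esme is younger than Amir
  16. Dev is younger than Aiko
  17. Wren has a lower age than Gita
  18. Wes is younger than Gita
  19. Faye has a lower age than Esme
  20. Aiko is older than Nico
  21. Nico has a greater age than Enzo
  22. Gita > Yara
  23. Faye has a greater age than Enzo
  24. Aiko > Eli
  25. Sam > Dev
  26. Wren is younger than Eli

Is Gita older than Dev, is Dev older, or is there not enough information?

Gita

Following the relations from Dev: Dev < Sam < Enzo < Faye < Esme < Wes < Amir < Wren < Eli < Nico < Aiko < Yara < Gita.
So Gita is older.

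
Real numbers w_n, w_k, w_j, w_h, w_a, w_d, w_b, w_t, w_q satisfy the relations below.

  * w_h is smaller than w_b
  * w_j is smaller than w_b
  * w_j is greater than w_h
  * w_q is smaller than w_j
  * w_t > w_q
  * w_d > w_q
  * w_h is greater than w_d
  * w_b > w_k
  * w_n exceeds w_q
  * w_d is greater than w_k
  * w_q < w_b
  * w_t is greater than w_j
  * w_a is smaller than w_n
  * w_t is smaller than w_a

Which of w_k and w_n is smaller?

Link the given pairs in sequence: w_k < w_d; w_d < w_h; w_h < w_j; w_j < w_t; w_t < w_a; w_a < w_n.
Chaining these gives w_k < w_d < w_h < w_j < w_t < w_a < w_n.
So w_k < w_n; w_k is the smaller of the two.

w_k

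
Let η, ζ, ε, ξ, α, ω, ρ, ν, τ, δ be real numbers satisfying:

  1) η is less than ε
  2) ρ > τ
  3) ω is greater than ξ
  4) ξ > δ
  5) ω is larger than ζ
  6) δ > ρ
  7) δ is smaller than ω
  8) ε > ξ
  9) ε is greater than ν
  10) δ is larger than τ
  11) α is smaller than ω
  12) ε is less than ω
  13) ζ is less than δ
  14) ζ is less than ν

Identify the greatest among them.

ζ is not greatest since ζ < δ; τ is not greatest since τ < δ; η is not greatest since η < ε; ρ is not greatest since ρ < δ; δ is not greatest since δ < ω; α is not greatest since α < ω; ν is not greatest since ν < ε; ξ is not greatest since ξ < ω; ε is not greatest since ε < ω.
Only ω has nothing above it, so ω is the greatest.

ω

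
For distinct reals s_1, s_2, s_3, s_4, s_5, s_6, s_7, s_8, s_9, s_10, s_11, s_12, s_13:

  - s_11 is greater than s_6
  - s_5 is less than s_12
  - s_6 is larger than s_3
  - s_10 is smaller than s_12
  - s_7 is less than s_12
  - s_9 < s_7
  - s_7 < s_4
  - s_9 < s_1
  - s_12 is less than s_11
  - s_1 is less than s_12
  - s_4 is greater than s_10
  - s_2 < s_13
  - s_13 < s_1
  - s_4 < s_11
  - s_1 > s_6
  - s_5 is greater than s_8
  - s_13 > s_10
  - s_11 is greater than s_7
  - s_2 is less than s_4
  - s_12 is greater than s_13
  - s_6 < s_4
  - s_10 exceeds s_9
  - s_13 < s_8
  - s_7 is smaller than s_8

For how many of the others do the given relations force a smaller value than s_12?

10

The elements the relations force below s_12 are s_9, s_3, s_10, s_6, s_2, s_13, s_1, s_7, s_8, s_5 — no chain reaches any other.
That is 10.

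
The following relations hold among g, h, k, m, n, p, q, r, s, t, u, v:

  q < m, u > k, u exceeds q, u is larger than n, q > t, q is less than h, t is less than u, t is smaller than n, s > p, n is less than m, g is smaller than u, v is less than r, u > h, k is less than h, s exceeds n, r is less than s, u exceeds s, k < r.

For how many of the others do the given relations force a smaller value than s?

6

The elements the relations force below s are v, t, k, p, n, r — no chain reaches any other.
That is 6.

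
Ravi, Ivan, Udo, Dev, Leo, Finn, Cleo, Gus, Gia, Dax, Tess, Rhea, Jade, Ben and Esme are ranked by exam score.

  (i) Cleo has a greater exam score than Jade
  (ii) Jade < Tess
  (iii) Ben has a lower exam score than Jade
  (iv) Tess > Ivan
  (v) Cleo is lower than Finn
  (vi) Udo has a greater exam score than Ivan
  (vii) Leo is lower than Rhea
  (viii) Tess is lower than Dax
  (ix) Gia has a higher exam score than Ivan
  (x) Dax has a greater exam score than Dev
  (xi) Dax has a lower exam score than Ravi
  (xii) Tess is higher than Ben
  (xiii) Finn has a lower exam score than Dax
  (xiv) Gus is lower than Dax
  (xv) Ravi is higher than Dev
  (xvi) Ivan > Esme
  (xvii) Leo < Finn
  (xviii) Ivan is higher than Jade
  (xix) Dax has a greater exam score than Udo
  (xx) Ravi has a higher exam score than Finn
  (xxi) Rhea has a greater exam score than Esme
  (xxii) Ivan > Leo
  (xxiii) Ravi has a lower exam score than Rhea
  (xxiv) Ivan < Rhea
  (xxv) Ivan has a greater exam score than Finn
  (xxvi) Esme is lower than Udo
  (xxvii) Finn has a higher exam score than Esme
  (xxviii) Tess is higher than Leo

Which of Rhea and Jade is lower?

Jade

Jade < Cleo < Finn < Ivan < Tess < Dax < Ravi < Rhea, by transitivity through Cleo, Finn, Ivan, Tess, Dax, Ravi.
So Jade < Rhea; Jade is the lower of the two.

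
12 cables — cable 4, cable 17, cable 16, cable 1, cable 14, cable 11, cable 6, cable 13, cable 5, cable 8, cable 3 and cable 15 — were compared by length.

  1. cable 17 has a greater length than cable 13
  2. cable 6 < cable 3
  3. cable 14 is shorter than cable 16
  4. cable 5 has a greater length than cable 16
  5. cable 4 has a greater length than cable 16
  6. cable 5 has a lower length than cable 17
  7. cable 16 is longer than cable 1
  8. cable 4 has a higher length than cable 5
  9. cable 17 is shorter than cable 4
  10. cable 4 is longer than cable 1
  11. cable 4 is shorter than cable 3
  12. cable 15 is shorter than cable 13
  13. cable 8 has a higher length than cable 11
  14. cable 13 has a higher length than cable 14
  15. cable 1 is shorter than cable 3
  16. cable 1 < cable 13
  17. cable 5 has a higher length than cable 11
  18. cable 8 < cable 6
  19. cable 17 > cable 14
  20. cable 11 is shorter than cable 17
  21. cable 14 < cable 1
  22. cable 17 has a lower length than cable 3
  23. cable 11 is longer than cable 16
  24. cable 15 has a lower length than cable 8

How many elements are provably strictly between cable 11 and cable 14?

The relations place cable 14 below cable 11. An element lies strictly between them when it is forced above cable 14 and also forced below cable 11.
Above cable 14: {cable 1, cable 16, cable 8, cable 13, cable 5, cable 6, cable 17, cable 4, cable 3}. Below cable 11: {cable 1, cable 16}.
Intersection: {cable 1, cable 16} — 2.

2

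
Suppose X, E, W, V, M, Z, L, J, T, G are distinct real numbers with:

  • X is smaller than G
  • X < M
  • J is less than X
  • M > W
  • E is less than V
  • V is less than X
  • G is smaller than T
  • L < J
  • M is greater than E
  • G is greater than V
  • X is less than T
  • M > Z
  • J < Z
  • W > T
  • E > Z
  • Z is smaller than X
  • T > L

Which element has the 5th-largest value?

Piecing the relations together gives one ordering: L < J < Z < E < V < X < G < T < W < M.
Counting 5 from the largest end gives X.

X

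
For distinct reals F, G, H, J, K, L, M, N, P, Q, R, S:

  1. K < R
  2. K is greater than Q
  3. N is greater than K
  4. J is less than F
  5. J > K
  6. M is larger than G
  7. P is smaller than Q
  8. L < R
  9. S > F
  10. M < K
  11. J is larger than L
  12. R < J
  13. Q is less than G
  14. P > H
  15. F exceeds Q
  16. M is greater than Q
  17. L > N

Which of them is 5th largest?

The consecutive relations fix a unique order: H < P < Q < G < M < K < N < L < R < J < F < S.
Counting 5 from the largest end gives L.

L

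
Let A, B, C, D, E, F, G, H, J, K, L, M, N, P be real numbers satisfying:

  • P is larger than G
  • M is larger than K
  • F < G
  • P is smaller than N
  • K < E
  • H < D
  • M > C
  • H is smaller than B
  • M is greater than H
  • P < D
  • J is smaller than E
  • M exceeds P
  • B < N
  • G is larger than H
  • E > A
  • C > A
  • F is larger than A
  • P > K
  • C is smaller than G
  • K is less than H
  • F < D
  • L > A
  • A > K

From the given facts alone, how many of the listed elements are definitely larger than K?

Directly above K: A, H, P, E, M.
One step further: C, F, G, L, B, N, D (12 so far).
Nothing else is reachable above K; 12 in all.

12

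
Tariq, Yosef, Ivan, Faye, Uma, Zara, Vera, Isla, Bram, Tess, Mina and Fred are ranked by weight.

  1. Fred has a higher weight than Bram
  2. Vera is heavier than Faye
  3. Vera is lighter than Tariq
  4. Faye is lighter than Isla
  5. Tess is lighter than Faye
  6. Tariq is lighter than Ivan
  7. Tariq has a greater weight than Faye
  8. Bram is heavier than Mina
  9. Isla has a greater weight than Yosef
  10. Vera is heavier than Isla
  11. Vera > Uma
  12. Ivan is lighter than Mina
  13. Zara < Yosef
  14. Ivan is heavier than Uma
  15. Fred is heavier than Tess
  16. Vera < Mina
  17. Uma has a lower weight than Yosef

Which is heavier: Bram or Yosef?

Bram

Link the given pairs in sequence: Yosef < Isla; Isla < Vera; Vera < Tariq; Tariq < Ivan; Ivan < Mina; Mina < Bram.
Together: Yosef < Isla < Vera < Tariq < Ivan < Mina < Bram.
So Yosef < Bram; Bram is the heavier of the two.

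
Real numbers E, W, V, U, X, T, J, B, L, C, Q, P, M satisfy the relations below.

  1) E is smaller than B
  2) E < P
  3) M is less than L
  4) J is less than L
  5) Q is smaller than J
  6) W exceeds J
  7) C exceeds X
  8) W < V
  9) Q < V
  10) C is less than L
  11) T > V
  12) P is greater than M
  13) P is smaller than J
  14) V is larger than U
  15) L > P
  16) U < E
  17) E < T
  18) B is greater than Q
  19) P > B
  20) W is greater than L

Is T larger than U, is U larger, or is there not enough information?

Chaining the given relations: U < E < B < P < J < L < W < V < T.
So T is larger.

T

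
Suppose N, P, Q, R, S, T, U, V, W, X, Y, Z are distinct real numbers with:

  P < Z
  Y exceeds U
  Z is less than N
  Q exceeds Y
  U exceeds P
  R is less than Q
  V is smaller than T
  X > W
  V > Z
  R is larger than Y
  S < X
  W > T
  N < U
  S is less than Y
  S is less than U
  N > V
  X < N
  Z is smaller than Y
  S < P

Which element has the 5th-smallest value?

T

The consecutive relations fix a unique order: S < P < Z < V < T < W < X < N < U < Y < R < Q.
The 5th smallest is T.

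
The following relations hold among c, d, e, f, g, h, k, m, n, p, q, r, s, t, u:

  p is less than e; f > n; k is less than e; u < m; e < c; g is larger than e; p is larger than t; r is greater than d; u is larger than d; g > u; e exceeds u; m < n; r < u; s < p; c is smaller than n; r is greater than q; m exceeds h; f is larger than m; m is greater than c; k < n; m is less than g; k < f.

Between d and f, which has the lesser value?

d

d < r < u < e < c < m < n < f, by transitivity through r, u, e, c, m, n.
So d < f; d is the smaller of the two.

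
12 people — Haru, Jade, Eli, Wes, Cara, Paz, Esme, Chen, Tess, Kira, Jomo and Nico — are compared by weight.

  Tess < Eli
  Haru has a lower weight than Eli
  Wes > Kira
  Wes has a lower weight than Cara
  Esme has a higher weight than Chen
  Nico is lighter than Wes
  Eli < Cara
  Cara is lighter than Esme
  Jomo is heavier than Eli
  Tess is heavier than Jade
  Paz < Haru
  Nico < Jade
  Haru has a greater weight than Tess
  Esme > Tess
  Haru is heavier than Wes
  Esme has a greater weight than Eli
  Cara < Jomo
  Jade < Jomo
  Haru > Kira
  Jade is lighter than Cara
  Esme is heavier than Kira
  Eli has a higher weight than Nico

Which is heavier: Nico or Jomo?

Nico < Jade and Jade < Tess give Nico < Tess.
Then Tess < Haru extends the chain to Haru.
Then Haru < Eli extends the chain to Eli.
Then Eli < Cara extends the chain to Cara.
With Cara < Jomo: Nico < Jade < Tess < Haru < Eli < Cara < Jomo.
So Nico < Jomo; Jomo is the heavier of the two.

Jomo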